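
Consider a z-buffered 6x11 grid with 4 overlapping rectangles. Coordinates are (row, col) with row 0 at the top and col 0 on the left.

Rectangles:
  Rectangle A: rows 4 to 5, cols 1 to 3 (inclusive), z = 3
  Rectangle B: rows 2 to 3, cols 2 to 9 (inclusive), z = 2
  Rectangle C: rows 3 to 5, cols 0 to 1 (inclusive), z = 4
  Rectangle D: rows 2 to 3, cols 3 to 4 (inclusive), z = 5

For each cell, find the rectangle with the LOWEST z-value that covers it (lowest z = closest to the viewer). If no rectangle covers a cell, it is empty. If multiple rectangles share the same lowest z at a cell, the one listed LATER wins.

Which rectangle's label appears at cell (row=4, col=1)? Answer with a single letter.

Answer: A

Derivation:
Check cell (4,1):
  A: rows 4-5 cols 1-3 z=3 -> covers; best now A (z=3)
  B: rows 2-3 cols 2-9 -> outside (row miss)
  C: rows 3-5 cols 0-1 z=4 -> covers; best now A (z=3)
  D: rows 2-3 cols 3-4 -> outside (row miss)
Winner: A at z=3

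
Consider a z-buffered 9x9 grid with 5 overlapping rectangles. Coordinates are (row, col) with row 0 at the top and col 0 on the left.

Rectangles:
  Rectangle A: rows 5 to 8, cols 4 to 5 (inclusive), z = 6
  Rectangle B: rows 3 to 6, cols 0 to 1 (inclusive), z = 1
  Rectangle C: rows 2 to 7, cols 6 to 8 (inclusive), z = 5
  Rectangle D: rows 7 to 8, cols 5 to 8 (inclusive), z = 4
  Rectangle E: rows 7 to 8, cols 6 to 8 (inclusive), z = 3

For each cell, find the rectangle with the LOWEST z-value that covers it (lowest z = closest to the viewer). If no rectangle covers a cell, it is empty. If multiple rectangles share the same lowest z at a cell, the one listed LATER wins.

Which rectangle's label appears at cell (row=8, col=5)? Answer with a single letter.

Answer: D

Derivation:
Check cell (8,5):
  A: rows 5-8 cols 4-5 z=6 -> covers; best now A (z=6)
  B: rows 3-6 cols 0-1 -> outside (row miss)
  C: rows 2-7 cols 6-8 -> outside (row miss)
  D: rows 7-8 cols 5-8 z=4 -> covers; best now D (z=4)
  E: rows 7-8 cols 6-8 -> outside (col miss)
Winner: D at z=4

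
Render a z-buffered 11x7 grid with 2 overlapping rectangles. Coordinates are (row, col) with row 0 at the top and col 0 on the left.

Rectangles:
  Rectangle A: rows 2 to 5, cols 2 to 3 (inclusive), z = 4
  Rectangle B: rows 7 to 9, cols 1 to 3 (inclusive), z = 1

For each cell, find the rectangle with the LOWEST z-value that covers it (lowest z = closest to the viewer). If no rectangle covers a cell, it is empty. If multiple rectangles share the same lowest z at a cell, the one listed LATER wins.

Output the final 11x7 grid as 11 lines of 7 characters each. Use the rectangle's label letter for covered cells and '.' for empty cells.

.......
.......
..AA...
..AA...
..AA...
..AA...
.......
.BBB...
.BBB...
.BBB...
.......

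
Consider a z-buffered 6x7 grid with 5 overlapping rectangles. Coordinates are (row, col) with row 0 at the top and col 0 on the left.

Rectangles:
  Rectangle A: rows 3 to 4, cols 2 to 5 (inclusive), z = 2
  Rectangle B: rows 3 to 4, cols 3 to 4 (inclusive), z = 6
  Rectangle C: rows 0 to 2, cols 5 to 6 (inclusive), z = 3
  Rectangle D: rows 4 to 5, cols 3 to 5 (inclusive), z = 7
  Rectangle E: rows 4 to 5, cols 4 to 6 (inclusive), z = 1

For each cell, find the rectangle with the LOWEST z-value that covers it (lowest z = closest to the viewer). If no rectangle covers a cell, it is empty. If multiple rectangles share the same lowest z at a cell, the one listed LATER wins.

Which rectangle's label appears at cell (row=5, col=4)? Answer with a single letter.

Answer: E

Derivation:
Check cell (5,4):
  A: rows 3-4 cols 2-5 -> outside (row miss)
  B: rows 3-4 cols 3-4 -> outside (row miss)
  C: rows 0-2 cols 5-6 -> outside (row miss)
  D: rows 4-5 cols 3-5 z=7 -> covers; best now D (z=7)
  E: rows 4-5 cols 4-6 z=1 -> covers; best now E (z=1)
Winner: E at z=1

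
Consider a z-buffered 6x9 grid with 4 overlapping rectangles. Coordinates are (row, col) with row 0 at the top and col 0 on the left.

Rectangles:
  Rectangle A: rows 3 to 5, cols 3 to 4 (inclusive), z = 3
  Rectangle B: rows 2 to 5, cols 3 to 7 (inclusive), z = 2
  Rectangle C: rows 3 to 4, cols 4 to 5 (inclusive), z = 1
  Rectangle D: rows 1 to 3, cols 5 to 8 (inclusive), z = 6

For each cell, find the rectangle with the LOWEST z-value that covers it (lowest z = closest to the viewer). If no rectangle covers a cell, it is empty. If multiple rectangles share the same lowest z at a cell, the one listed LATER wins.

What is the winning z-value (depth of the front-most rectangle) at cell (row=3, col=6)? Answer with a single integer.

Check cell (3,6):
  A: rows 3-5 cols 3-4 -> outside (col miss)
  B: rows 2-5 cols 3-7 z=2 -> covers; best now B (z=2)
  C: rows 3-4 cols 4-5 -> outside (col miss)
  D: rows 1-3 cols 5-8 z=6 -> covers; best now B (z=2)
Winner: B at z=2

Answer: 2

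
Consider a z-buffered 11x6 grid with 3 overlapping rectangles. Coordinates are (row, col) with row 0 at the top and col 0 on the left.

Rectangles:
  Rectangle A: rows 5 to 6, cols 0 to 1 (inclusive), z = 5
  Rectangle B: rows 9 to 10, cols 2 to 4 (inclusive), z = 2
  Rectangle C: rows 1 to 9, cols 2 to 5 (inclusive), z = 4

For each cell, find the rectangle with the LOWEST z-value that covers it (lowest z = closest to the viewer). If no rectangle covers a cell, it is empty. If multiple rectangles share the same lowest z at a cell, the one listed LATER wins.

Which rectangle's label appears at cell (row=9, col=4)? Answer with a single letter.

Answer: B

Derivation:
Check cell (9,4):
  A: rows 5-6 cols 0-1 -> outside (row miss)
  B: rows 9-10 cols 2-4 z=2 -> covers; best now B (z=2)
  C: rows 1-9 cols 2-5 z=4 -> covers; best now B (z=2)
Winner: B at z=2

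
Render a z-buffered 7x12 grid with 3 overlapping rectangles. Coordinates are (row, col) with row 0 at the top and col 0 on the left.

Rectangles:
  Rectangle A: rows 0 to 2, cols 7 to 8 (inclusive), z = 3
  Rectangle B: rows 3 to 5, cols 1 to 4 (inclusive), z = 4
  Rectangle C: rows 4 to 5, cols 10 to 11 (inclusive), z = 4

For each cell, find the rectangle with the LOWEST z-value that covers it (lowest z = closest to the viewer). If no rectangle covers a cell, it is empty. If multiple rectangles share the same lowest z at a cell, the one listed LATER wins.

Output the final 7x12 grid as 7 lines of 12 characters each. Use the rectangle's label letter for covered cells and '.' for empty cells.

.......AA...
.......AA...
.......AA...
.BBBB.......
.BBBB.....CC
.BBBB.....CC
............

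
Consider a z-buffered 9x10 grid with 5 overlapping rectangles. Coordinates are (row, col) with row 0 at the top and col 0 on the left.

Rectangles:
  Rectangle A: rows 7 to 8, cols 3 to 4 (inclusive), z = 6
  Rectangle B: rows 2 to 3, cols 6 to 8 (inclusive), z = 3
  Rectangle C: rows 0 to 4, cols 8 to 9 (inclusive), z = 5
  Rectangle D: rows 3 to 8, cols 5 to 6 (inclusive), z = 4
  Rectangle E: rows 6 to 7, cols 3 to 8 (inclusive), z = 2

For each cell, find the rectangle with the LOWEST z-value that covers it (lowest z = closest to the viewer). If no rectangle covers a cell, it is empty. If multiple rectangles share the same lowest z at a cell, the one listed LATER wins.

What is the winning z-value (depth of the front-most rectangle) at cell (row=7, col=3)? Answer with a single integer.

Check cell (7,3):
  A: rows 7-8 cols 3-4 z=6 -> covers; best now A (z=6)
  B: rows 2-3 cols 6-8 -> outside (row miss)
  C: rows 0-4 cols 8-9 -> outside (row miss)
  D: rows 3-8 cols 5-6 -> outside (col miss)
  E: rows 6-7 cols 3-8 z=2 -> covers; best now E (z=2)
Winner: E at z=2

Answer: 2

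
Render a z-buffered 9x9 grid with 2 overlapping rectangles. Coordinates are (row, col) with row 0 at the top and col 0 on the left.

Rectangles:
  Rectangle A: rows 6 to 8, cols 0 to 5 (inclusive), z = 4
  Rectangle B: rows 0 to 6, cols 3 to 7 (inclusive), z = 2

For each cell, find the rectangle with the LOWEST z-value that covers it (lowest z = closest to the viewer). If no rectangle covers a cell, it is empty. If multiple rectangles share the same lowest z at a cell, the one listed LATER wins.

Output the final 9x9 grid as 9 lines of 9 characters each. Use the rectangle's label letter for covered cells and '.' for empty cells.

...BBBBB.
...BBBBB.
...BBBBB.
...BBBBB.
...BBBBB.
...BBBBB.
AAABBBBB.
AAAAAA...
AAAAAA...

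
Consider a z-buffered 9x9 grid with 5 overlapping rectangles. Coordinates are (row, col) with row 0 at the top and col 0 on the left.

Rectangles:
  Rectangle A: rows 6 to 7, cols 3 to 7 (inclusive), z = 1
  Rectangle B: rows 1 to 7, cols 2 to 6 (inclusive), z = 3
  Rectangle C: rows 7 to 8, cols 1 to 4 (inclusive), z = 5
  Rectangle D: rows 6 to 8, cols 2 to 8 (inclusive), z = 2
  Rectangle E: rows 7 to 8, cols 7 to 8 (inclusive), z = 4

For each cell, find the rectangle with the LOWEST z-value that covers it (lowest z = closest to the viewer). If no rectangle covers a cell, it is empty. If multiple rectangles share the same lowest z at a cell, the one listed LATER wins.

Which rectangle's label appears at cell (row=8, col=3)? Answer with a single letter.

Check cell (8,3):
  A: rows 6-7 cols 3-7 -> outside (row miss)
  B: rows 1-7 cols 2-6 -> outside (row miss)
  C: rows 7-8 cols 1-4 z=5 -> covers; best now C (z=5)
  D: rows 6-8 cols 2-8 z=2 -> covers; best now D (z=2)
  E: rows 7-8 cols 7-8 -> outside (col miss)
Winner: D at z=2

Answer: D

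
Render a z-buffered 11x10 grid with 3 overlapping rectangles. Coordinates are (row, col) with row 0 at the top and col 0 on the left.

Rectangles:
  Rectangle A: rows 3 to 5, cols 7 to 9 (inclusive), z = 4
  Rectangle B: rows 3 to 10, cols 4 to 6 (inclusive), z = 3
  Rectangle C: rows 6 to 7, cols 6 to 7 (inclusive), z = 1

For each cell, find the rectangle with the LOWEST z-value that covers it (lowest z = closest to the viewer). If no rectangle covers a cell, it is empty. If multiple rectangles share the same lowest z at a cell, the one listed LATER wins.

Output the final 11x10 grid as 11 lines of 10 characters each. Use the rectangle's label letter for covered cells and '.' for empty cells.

..........
..........
..........
....BBBAAA
....BBBAAA
....BBBAAA
....BBCC..
....BBCC..
....BBB...
....BBB...
....BBB...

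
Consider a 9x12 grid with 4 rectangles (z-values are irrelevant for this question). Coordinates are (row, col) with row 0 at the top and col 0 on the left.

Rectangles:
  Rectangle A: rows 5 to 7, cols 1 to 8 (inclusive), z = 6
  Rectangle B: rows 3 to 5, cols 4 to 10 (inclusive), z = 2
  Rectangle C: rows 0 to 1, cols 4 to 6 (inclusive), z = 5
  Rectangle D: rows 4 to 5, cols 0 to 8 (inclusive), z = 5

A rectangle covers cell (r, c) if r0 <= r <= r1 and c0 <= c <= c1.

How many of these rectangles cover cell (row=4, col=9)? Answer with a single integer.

Check cell (4,9):
  A: rows 5-7 cols 1-8 -> outside (row miss)
  B: rows 3-5 cols 4-10 -> covers
  C: rows 0-1 cols 4-6 -> outside (row miss)
  D: rows 4-5 cols 0-8 -> outside (col miss)
Count covering = 1

Answer: 1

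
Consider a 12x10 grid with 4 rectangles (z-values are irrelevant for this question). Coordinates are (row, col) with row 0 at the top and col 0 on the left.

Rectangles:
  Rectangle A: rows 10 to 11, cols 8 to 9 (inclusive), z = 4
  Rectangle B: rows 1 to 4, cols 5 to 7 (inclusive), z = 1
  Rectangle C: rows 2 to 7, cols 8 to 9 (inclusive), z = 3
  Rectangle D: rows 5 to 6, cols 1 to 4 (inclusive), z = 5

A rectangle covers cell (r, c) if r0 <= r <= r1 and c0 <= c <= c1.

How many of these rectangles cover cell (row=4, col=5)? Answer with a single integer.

Check cell (4,5):
  A: rows 10-11 cols 8-9 -> outside (row miss)
  B: rows 1-4 cols 5-7 -> covers
  C: rows 2-7 cols 8-9 -> outside (col miss)
  D: rows 5-6 cols 1-4 -> outside (row miss)
Count covering = 1

Answer: 1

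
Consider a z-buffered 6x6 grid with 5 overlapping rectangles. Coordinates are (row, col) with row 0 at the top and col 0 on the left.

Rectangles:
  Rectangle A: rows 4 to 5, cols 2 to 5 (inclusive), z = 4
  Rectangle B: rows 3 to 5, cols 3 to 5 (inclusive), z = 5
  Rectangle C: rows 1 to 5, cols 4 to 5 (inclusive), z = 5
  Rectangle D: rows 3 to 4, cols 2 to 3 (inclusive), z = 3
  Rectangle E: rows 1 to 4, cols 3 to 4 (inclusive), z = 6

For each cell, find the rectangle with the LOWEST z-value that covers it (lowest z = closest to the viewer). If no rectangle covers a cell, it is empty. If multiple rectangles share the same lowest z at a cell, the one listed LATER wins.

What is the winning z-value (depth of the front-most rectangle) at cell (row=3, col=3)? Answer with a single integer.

Answer: 3

Derivation:
Check cell (3,3):
  A: rows 4-5 cols 2-5 -> outside (row miss)
  B: rows 3-5 cols 3-5 z=5 -> covers; best now B (z=5)
  C: rows 1-5 cols 4-5 -> outside (col miss)
  D: rows 3-4 cols 2-3 z=3 -> covers; best now D (z=3)
  E: rows 1-4 cols 3-4 z=6 -> covers; best now D (z=3)
Winner: D at z=3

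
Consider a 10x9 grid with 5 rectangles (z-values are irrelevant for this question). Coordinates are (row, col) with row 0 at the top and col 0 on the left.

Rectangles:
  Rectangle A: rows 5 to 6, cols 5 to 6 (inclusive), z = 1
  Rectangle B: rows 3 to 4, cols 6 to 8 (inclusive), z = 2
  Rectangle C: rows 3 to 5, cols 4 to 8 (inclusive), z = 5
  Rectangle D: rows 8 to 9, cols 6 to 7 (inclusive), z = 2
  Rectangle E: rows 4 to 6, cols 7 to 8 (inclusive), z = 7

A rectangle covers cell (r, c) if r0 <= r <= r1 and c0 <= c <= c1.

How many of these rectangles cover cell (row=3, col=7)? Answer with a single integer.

Answer: 2

Derivation:
Check cell (3,7):
  A: rows 5-6 cols 5-6 -> outside (row miss)
  B: rows 3-4 cols 6-8 -> covers
  C: rows 3-5 cols 4-8 -> covers
  D: rows 8-9 cols 6-7 -> outside (row miss)
  E: rows 4-6 cols 7-8 -> outside (row miss)
Count covering = 2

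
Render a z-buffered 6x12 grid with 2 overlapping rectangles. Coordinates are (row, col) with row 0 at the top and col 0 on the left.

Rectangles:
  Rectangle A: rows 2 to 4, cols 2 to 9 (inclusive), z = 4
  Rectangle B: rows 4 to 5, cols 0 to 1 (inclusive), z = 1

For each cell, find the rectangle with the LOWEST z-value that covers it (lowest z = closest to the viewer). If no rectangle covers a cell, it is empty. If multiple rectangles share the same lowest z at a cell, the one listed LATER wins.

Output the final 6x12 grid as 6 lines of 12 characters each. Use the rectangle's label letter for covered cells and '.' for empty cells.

............
............
..AAAAAAAA..
..AAAAAAAA..
BBAAAAAAAA..
BB..........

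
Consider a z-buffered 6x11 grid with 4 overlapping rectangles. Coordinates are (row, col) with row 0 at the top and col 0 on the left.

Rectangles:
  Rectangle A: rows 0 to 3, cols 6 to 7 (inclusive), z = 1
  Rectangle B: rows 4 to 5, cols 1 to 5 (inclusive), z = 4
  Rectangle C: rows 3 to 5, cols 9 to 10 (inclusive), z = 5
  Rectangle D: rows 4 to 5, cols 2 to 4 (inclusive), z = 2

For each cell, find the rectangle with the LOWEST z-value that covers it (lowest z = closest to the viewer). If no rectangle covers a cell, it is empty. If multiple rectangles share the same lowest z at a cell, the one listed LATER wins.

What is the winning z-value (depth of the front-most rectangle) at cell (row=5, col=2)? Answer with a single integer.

Answer: 2

Derivation:
Check cell (5,2):
  A: rows 0-3 cols 6-7 -> outside (row miss)
  B: rows 4-5 cols 1-5 z=4 -> covers; best now B (z=4)
  C: rows 3-5 cols 9-10 -> outside (col miss)
  D: rows 4-5 cols 2-4 z=2 -> covers; best now D (z=2)
Winner: D at z=2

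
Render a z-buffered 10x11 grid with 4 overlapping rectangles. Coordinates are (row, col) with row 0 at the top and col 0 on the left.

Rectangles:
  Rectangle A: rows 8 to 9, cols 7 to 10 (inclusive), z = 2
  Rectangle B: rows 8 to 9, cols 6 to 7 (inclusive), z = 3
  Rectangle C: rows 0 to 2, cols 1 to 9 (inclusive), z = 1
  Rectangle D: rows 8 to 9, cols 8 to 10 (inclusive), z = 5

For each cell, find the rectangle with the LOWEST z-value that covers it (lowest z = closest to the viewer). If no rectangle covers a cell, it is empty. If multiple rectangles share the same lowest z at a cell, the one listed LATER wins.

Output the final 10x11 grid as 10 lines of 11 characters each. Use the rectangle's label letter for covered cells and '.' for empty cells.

.CCCCCCCCC.
.CCCCCCCCC.
.CCCCCCCCC.
...........
...........
...........
...........
...........
......BAAAA
......BAAAA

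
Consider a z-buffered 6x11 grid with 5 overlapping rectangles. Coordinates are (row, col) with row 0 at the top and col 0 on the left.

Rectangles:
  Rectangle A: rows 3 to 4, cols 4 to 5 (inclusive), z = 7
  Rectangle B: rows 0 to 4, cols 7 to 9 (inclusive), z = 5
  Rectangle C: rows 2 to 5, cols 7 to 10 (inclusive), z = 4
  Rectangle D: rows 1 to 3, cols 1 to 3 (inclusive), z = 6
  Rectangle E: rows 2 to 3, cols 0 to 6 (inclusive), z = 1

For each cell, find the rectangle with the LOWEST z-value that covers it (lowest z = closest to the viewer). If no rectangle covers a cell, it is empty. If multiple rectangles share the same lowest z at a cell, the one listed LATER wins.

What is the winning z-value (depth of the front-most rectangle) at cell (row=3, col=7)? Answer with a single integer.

Check cell (3,7):
  A: rows 3-4 cols 4-5 -> outside (col miss)
  B: rows 0-4 cols 7-9 z=5 -> covers; best now B (z=5)
  C: rows 2-5 cols 7-10 z=4 -> covers; best now C (z=4)
  D: rows 1-3 cols 1-3 -> outside (col miss)
  E: rows 2-3 cols 0-6 -> outside (col miss)
Winner: C at z=4

Answer: 4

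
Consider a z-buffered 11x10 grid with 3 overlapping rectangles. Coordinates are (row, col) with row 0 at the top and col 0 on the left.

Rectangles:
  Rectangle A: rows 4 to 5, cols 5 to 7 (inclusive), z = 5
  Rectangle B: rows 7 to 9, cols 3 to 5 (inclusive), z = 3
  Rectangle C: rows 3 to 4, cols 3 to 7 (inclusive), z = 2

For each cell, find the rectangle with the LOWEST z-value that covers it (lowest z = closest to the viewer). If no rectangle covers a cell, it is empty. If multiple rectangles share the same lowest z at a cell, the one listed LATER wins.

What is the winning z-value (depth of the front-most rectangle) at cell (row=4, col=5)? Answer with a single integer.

Answer: 2

Derivation:
Check cell (4,5):
  A: rows 4-5 cols 5-7 z=5 -> covers; best now A (z=5)
  B: rows 7-9 cols 3-5 -> outside (row miss)
  C: rows 3-4 cols 3-7 z=2 -> covers; best now C (z=2)
Winner: C at z=2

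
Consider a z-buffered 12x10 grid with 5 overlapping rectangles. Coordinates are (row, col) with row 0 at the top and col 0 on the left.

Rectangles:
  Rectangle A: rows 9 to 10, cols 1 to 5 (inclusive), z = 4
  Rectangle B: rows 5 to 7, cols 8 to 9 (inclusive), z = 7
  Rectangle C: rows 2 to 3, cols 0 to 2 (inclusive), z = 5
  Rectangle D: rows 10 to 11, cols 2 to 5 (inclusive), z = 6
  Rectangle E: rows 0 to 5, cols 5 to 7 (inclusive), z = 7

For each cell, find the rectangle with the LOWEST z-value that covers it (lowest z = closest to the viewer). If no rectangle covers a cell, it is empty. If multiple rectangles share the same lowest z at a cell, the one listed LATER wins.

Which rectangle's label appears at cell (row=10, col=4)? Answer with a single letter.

Check cell (10,4):
  A: rows 9-10 cols 1-5 z=4 -> covers; best now A (z=4)
  B: rows 5-7 cols 8-9 -> outside (row miss)
  C: rows 2-3 cols 0-2 -> outside (row miss)
  D: rows 10-11 cols 2-5 z=6 -> covers; best now A (z=4)
  E: rows 0-5 cols 5-7 -> outside (row miss)
Winner: A at z=4

Answer: A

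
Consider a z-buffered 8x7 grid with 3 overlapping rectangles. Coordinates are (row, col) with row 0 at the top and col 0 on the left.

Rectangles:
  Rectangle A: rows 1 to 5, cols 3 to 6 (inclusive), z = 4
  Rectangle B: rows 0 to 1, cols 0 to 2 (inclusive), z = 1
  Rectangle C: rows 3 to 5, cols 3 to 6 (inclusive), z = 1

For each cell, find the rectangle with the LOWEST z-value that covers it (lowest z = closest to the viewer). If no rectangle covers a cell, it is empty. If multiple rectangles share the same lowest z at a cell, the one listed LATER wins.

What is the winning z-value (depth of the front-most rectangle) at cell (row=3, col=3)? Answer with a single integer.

Answer: 1

Derivation:
Check cell (3,3):
  A: rows 1-5 cols 3-6 z=4 -> covers; best now A (z=4)
  B: rows 0-1 cols 0-2 -> outside (row miss)
  C: rows 3-5 cols 3-6 z=1 -> covers; best now C (z=1)
Winner: C at z=1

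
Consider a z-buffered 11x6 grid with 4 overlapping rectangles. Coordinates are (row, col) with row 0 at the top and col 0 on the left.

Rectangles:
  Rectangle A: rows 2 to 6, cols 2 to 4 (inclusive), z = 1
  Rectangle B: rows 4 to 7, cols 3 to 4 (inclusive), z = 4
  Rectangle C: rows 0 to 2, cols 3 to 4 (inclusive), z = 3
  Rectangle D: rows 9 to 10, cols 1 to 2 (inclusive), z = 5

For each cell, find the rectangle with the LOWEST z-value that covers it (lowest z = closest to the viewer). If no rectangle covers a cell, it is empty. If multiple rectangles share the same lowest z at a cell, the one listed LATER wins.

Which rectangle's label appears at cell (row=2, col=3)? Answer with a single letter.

Answer: A

Derivation:
Check cell (2,3):
  A: rows 2-6 cols 2-4 z=1 -> covers; best now A (z=1)
  B: rows 4-7 cols 3-4 -> outside (row miss)
  C: rows 0-2 cols 3-4 z=3 -> covers; best now A (z=1)
  D: rows 9-10 cols 1-2 -> outside (row miss)
Winner: A at z=1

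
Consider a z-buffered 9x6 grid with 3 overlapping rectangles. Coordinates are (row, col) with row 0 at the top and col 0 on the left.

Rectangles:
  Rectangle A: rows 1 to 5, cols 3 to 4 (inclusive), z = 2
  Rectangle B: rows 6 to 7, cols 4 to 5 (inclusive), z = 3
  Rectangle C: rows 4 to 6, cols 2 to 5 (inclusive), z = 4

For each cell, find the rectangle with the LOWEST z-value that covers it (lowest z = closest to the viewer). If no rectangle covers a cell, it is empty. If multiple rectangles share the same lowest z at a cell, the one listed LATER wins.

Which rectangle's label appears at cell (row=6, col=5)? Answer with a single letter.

Check cell (6,5):
  A: rows 1-5 cols 3-4 -> outside (row miss)
  B: rows 6-7 cols 4-5 z=3 -> covers; best now B (z=3)
  C: rows 4-6 cols 2-5 z=4 -> covers; best now B (z=3)
Winner: B at z=3

Answer: B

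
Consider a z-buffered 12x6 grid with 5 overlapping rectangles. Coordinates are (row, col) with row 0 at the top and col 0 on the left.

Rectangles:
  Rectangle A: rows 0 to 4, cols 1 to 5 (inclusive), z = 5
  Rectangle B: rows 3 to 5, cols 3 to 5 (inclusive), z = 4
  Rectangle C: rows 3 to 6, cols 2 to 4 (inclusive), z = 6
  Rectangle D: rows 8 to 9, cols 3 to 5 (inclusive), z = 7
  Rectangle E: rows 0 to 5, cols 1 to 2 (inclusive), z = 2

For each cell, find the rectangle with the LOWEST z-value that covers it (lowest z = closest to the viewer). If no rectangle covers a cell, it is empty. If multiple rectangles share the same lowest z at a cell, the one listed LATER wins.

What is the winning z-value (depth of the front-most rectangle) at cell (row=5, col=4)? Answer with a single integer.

Check cell (5,4):
  A: rows 0-4 cols 1-5 -> outside (row miss)
  B: rows 3-5 cols 3-5 z=4 -> covers; best now B (z=4)
  C: rows 3-6 cols 2-4 z=6 -> covers; best now B (z=4)
  D: rows 8-9 cols 3-5 -> outside (row miss)
  E: rows 0-5 cols 1-2 -> outside (col miss)
Winner: B at z=4

Answer: 4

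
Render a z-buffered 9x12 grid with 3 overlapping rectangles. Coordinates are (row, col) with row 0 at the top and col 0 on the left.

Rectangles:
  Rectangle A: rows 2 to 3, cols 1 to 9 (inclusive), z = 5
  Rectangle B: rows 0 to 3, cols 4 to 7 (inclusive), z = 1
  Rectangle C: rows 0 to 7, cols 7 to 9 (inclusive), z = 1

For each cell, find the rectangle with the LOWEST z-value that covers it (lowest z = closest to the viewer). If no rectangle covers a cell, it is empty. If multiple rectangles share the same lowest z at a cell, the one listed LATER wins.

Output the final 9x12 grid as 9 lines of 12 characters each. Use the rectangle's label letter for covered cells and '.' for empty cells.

....BBBCCC..
....BBBCCC..
.AAABBBCCC..
.AAABBBCCC..
.......CCC..
.......CCC..
.......CCC..
.......CCC..
............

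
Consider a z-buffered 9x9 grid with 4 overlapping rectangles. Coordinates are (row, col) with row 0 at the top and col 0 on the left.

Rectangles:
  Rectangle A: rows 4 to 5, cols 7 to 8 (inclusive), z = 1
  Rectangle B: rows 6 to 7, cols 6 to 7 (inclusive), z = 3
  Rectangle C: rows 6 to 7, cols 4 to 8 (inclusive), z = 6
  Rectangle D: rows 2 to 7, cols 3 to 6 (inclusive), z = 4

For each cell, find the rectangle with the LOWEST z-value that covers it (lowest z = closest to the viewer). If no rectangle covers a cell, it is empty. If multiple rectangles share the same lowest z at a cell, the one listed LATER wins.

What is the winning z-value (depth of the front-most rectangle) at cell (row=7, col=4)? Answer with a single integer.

Check cell (7,4):
  A: rows 4-5 cols 7-8 -> outside (row miss)
  B: rows 6-7 cols 6-7 -> outside (col miss)
  C: rows 6-7 cols 4-8 z=6 -> covers; best now C (z=6)
  D: rows 2-7 cols 3-6 z=4 -> covers; best now D (z=4)
Winner: D at z=4

Answer: 4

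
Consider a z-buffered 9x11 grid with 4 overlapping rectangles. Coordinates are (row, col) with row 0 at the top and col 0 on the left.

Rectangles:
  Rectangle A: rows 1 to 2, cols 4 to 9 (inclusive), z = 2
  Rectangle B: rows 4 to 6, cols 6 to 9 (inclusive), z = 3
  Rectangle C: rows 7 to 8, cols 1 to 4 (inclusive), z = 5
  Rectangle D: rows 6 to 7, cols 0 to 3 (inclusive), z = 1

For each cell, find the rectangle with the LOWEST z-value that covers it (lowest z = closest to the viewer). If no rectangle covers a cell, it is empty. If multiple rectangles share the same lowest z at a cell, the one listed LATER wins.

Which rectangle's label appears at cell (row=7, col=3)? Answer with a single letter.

Check cell (7,3):
  A: rows 1-2 cols 4-9 -> outside (row miss)
  B: rows 4-6 cols 6-9 -> outside (row miss)
  C: rows 7-8 cols 1-4 z=5 -> covers; best now C (z=5)
  D: rows 6-7 cols 0-3 z=1 -> covers; best now D (z=1)
Winner: D at z=1

Answer: D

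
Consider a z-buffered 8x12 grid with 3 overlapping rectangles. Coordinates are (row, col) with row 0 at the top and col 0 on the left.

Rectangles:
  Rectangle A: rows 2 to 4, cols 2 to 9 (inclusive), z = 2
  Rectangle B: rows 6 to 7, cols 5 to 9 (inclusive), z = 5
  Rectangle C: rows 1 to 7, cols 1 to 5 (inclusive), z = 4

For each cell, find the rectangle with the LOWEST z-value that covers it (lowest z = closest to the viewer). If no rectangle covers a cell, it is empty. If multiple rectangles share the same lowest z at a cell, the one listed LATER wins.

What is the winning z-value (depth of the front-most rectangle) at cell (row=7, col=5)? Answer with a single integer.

Answer: 4

Derivation:
Check cell (7,5):
  A: rows 2-4 cols 2-9 -> outside (row miss)
  B: rows 6-7 cols 5-9 z=5 -> covers; best now B (z=5)
  C: rows 1-7 cols 1-5 z=4 -> covers; best now C (z=4)
Winner: C at z=4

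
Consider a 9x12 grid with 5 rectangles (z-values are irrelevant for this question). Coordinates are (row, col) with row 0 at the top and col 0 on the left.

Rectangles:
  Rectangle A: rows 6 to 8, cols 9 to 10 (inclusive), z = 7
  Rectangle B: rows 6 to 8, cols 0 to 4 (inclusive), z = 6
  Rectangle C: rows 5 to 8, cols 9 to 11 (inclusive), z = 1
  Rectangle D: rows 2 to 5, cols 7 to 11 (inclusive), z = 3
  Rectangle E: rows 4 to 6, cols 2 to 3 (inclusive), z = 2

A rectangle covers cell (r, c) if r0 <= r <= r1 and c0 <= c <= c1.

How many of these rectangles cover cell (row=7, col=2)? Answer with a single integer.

Check cell (7,2):
  A: rows 6-8 cols 9-10 -> outside (col miss)
  B: rows 6-8 cols 0-4 -> covers
  C: rows 5-8 cols 9-11 -> outside (col miss)
  D: rows 2-5 cols 7-11 -> outside (row miss)
  E: rows 4-6 cols 2-3 -> outside (row miss)
Count covering = 1

Answer: 1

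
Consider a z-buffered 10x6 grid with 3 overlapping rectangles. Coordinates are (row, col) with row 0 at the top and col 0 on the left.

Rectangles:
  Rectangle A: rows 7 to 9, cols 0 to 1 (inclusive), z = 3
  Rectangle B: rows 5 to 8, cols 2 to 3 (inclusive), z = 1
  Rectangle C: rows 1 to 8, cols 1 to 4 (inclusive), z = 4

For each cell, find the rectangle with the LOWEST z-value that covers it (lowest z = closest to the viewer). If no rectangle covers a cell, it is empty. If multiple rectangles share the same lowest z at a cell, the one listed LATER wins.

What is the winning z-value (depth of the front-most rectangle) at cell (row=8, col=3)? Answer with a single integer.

Check cell (8,3):
  A: rows 7-9 cols 0-1 -> outside (col miss)
  B: rows 5-8 cols 2-3 z=1 -> covers; best now B (z=1)
  C: rows 1-8 cols 1-4 z=4 -> covers; best now B (z=1)
Winner: B at z=1

Answer: 1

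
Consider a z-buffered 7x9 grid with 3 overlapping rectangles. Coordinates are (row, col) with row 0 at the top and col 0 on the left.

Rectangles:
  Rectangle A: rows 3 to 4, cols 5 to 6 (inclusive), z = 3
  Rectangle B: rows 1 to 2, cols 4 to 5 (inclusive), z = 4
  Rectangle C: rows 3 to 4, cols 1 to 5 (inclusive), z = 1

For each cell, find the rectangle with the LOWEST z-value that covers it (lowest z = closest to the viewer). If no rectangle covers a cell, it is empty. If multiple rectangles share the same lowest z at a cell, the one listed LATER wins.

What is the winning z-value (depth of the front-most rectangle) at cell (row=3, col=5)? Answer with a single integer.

Answer: 1

Derivation:
Check cell (3,5):
  A: rows 3-4 cols 5-6 z=3 -> covers; best now A (z=3)
  B: rows 1-2 cols 4-5 -> outside (row miss)
  C: rows 3-4 cols 1-5 z=1 -> covers; best now C (z=1)
Winner: C at z=1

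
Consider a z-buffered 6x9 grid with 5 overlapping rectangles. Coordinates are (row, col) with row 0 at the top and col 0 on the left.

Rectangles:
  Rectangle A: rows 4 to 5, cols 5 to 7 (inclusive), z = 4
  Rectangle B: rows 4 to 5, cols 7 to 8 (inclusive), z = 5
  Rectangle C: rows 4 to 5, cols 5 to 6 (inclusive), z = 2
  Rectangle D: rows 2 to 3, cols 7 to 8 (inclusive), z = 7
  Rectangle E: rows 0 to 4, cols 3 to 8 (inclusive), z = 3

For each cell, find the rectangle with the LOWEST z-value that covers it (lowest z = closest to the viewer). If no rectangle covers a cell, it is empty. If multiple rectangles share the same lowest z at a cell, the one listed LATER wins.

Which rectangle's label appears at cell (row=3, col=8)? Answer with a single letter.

Answer: E

Derivation:
Check cell (3,8):
  A: rows 4-5 cols 5-7 -> outside (row miss)
  B: rows 4-5 cols 7-8 -> outside (row miss)
  C: rows 4-5 cols 5-6 -> outside (row miss)
  D: rows 2-3 cols 7-8 z=7 -> covers; best now D (z=7)
  E: rows 0-4 cols 3-8 z=3 -> covers; best now E (z=3)
Winner: E at z=3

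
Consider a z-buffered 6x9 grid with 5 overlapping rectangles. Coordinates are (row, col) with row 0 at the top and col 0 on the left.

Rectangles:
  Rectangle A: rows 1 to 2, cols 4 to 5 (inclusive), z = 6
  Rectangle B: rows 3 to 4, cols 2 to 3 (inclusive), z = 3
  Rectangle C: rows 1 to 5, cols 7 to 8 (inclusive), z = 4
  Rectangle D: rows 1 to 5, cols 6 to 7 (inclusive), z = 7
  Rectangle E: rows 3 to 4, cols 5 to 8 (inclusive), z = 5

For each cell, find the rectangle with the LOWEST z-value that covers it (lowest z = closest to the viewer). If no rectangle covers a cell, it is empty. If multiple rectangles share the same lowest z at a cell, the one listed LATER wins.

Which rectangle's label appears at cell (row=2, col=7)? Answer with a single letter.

Check cell (2,7):
  A: rows 1-2 cols 4-5 -> outside (col miss)
  B: rows 3-4 cols 2-3 -> outside (row miss)
  C: rows 1-5 cols 7-8 z=4 -> covers; best now C (z=4)
  D: rows 1-5 cols 6-7 z=7 -> covers; best now C (z=4)
  E: rows 3-4 cols 5-8 -> outside (row miss)
Winner: C at z=4

Answer: C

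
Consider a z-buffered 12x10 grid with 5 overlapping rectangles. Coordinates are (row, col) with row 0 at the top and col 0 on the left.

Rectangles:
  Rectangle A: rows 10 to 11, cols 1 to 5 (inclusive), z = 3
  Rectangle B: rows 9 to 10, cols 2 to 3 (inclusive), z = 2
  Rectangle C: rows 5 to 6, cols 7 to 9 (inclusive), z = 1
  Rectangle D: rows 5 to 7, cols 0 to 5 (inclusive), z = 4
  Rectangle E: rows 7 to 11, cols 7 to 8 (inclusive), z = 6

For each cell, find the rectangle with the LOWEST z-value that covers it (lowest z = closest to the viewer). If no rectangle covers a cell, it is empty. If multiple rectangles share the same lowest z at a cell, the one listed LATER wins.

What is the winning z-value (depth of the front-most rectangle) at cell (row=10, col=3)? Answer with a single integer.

Check cell (10,3):
  A: rows 10-11 cols 1-5 z=3 -> covers; best now A (z=3)
  B: rows 9-10 cols 2-3 z=2 -> covers; best now B (z=2)
  C: rows 5-6 cols 7-9 -> outside (row miss)
  D: rows 5-7 cols 0-5 -> outside (row miss)
  E: rows 7-11 cols 7-8 -> outside (col miss)
Winner: B at z=2

Answer: 2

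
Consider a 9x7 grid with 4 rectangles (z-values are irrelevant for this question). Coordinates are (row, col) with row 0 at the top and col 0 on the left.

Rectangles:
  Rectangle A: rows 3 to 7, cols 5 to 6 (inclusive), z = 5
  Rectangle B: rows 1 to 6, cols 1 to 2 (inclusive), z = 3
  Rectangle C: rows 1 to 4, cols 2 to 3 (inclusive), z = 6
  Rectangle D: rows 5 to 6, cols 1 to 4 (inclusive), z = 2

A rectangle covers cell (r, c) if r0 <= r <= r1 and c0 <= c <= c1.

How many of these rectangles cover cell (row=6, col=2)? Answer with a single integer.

Answer: 2

Derivation:
Check cell (6,2):
  A: rows 3-7 cols 5-6 -> outside (col miss)
  B: rows 1-6 cols 1-2 -> covers
  C: rows 1-4 cols 2-3 -> outside (row miss)
  D: rows 5-6 cols 1-4 -> covers
Count covering = 2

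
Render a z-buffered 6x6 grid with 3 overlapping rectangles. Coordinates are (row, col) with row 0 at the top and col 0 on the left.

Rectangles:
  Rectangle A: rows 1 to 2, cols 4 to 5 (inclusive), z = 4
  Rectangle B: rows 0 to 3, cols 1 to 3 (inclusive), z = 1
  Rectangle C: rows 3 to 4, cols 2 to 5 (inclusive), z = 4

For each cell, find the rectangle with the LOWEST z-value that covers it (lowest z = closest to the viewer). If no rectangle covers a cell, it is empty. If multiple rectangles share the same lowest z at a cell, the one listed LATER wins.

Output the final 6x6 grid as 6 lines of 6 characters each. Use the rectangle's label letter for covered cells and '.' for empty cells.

.BBB..
.BBBAA
.BBBAA
.BBBCC
..CCCC
......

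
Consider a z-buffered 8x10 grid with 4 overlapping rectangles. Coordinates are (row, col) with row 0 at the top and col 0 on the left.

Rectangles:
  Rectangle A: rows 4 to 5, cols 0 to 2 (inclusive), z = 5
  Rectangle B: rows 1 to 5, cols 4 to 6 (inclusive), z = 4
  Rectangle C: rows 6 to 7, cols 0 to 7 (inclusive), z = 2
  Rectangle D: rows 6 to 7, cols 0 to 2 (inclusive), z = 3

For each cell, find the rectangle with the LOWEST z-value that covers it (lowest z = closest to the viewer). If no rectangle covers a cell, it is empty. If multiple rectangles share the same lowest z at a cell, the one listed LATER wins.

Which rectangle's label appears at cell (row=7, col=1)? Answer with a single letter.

Check cell (7,1):
  A: rows 4-5 cols 0-2 -> outside (row miss)
  B: rows 1-5 cols 4-6 -> outside (row miss)
  C: rows 6-7 cols 0-7 z=2 -> covers; best now C (z=2)
  D: rows 6-7 cols 0-2 z=3 -> covers; best now C (z=2)
Winner: C at z=2

Answer: C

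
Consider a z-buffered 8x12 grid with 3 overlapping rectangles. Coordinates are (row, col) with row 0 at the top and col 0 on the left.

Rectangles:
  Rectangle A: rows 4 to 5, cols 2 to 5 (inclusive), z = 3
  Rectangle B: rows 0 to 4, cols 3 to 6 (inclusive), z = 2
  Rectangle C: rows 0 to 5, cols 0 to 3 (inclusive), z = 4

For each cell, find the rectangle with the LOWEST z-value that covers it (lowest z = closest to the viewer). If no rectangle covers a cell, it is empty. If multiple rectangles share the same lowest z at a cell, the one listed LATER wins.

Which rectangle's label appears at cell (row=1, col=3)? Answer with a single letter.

Answer: B

Derivation:
Check cell (1,3):
  A: rows 4-5 cols 2-5 -> outside (row miss)
  B: rows 0-4 cols 3-6 z=2 -> covers; best now B (z=2)
  C: rows 0-5 cols 0-3 z=4 -> covers; best now B (z=2)
Winner: B at z=2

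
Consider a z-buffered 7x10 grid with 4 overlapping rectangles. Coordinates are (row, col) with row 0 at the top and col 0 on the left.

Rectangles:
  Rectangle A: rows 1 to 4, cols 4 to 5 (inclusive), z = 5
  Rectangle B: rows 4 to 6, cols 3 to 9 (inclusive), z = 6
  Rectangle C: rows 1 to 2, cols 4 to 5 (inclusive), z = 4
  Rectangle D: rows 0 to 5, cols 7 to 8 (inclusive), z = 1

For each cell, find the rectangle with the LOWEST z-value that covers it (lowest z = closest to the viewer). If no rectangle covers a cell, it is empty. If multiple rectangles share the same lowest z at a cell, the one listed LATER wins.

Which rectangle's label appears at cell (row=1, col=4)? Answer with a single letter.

Answer: C

Derivation:
Check cell (1,4):
  A: rows 1-4 cols 4-5 z=5 -> covers; best now A (z=5)
  B: rows 4-6 cols 3-9 -> outside (row miss)
  C: rows 1-2 cols 4-5 z=4 -> covers; best now C (z=4)
  D: rows 0-5 cols 7-8 -> outside (col miss)
Winner: C at z=4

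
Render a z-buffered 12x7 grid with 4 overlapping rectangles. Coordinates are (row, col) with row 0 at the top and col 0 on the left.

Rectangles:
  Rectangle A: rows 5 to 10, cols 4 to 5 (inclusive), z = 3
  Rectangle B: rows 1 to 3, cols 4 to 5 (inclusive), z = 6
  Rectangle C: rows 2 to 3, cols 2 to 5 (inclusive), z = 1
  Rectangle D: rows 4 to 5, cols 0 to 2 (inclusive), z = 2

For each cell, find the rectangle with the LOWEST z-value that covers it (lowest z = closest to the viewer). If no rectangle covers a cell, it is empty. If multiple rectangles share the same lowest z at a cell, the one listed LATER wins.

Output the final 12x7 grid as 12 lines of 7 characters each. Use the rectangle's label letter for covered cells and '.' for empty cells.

.......
....BB.
..CCCC.
..CCCC.
DDD....
DDD.AA.
....AA.
....AA.
....AA.
....AA.
....AA.
.......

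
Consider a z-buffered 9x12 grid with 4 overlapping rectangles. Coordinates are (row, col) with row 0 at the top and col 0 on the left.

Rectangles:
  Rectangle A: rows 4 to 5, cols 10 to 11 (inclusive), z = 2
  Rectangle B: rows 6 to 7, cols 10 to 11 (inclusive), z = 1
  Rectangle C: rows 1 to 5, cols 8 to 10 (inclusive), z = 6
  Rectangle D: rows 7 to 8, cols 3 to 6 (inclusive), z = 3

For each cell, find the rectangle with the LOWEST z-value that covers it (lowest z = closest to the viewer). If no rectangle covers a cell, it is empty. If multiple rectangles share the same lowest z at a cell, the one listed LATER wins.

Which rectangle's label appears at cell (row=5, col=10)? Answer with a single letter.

Check cell (5,10):
  A: rows 4-5 cols 10-11 z=2 -> covers; best now A (z=2)
  B: rows 6-7 cols 10-11 -> outside (row miss)
  C: rows 1-5 cols 8-10 z=6 -> covers; best now A (z=2)
  D: rows 7-8 cols 3-6 -> outside (row miss)
Winner: A at z=2

Answer: A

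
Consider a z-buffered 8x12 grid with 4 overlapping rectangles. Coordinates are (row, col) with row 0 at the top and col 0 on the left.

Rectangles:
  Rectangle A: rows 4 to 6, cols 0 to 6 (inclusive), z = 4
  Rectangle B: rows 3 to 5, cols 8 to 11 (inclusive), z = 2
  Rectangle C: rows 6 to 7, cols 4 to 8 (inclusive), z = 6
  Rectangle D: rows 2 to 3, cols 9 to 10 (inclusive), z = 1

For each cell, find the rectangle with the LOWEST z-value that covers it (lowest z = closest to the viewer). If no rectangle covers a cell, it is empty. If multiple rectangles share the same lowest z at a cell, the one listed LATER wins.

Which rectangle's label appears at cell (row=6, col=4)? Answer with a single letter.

Check cell (6,4):
  A: rows 4-6 cols 0-6 z=4 -> covers; best now A (z=4)
  B: rows 3-5 cols 8-11 -> outside (row miss)
  C: rows 6-7 cols 4-8 z=6 -> covers; best now A (z=4)
  D: rows 2-3 cols 9-10 -> outside (row miss)
Winner: A at z=4

Answer: A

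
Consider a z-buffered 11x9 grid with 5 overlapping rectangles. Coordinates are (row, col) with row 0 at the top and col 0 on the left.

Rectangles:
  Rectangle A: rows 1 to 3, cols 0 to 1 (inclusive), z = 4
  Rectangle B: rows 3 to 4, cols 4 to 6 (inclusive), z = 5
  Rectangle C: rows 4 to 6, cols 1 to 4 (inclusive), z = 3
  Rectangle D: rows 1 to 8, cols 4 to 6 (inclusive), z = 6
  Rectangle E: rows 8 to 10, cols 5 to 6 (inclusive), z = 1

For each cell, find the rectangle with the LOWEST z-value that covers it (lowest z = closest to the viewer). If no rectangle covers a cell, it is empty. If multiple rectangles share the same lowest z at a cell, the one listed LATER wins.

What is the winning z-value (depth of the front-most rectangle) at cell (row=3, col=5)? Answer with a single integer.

Check cell (3,5):
  A: rows 1-3 cols 0-1 -> outside (col miss)
  B: rows 3-4 cols 4-6 z=5 -> covers; best now B (z=5)
  C: rows 4-6 cols 1-4 -> outside (row miss)
  D: rows 1-8 cols 4-6 z=6 -> covers; best now B (z=5)
  E: rows 8-10 cols 5-6 -> outside (row miss)
Winner: B at z=5

Answer: 5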